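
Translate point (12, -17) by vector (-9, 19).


Translation: (x+dx, y+dy) = (12+-9, -17+19) = (3, 2)

(3, 2)


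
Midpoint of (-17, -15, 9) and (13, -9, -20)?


Midpoint = ((-17+13)/2, (-15+-9)/2, (9+-20)/2) = (-2, -12, -5.5)

(-2, -12, -5.5)


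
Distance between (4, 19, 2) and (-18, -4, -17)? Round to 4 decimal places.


d = sqrt((-18-4)^2 + (-4-19)^2 + (-17-2)^2) = 37.0675

37.0675


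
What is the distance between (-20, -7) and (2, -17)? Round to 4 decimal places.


d = sqrt((2--20)^2 + (-17--7)^2) = 24.1661

24.1661


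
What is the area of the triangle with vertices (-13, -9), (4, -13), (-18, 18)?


Area = |x1(y2-y3) + x2(y3-y1) + x3(y1-y2)| / 2
= |-13*(-13-18) + 4*(18--9) + -18*(-9--13)| / 2
= 219.5

219.5


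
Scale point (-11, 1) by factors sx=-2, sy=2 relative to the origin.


Scaling: (x*sx, y*sy) = (-11*-2, 1*2) = (22, 2)

(22, 2)


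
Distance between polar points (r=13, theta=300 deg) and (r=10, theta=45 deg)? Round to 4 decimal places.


d = sqrt(r1^2 + r2^2 - 2*r1*r2*cos(t2-t1))
d = sqrt(13^2 + 10^2 - 2*13*10*cos(45-300)) = 18.3383

18.3383


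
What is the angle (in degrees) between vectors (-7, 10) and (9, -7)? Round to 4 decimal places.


dot = -7*9 + 10*-7 = -133
|u| = 12.2066, |v| = 11.4018
cos(angle) = -0.9556
angle = 162.867 degrees

162.867 degrees


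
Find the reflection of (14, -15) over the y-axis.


Reflection across y-axis: (x, y) -> (-x, y)
(14, -15) -> (-14, -15)

(-14, -15)


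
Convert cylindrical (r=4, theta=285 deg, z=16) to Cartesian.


x = 4 * cos(285) = 1.0353
y = 4 * sin(285) = -3.8637
z = 16

(1.0353, -3.8637, 16)


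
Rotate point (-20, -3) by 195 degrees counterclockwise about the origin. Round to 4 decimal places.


x' = -20*cos(195) - -3*sin(195) = 18.5421
y' = -20*sin(195) + -3*cos(195) = 8.0742

(18.5421, 8.0742)


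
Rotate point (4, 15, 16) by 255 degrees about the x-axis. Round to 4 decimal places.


x' = 4
y' = 15*cos(255) - 16*sin(255) = 11.5725
z' = 15*sin(255) + 16*cos(255) = -18.63

(4, 11.5725, -18.63)


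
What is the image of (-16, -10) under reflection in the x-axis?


Reflection across x-axis: (x, y) -> (x, -y)
(-16, -10) -> (-16, 10)

(-16, 10)


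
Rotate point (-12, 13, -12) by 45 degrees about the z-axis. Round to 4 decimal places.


x' = -12*cos(45) - 13*sin(45) = -17.6777
y' = -12*sin(45) + 13*cos(45) = 0.7071
z' = -12

(-17.6777, 0.7071, -12)


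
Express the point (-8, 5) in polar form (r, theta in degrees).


r = sqrt((-8)^2 + 5^2) = 9.434
theta = atan2(5, -8) = 147.9946 degrees

r = 9.434, theta = 147.9946 degrees


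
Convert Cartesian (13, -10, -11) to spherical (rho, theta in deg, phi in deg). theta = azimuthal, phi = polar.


rho = sqrt(13^2 + (-10)^2 + (-11)^2) = 19.7484
theta = atan2(-10, 13) = 322.4314 deg
phi = acos(-11/19.7484) = 123.849 deg

rho = 19.7484, theta = 322.4314 deg, phi = 123.849 deg


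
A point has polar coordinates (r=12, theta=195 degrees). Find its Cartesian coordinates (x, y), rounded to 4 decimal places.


x = 12 * cos(195) = -11.5911
y = 12 * sin(195) = -3.1058

(-11.5911, -3.1058)


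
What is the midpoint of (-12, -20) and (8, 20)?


Midpoint = ((-12+8)/2, (-20+20)/2) = (-2, 0)

(-2, 0)


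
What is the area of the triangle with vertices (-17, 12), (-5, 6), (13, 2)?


Area = |x1(y2-y3) + x2(y3-y1) + x3(y1-y2)| / 2
= |-17*(6-2) + -5*(2-12) + 13*(12-6)| / 2
= 30

30


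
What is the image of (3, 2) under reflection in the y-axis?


Reflection across y-axis: (x, y) -> (-x, y)
(3, 2) -> (-3, 2)

(-3, 2)


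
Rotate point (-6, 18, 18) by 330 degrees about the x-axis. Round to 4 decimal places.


x' = -6
y' = 18*cos(330) - 18*sin(330) = 24.5885
z' = 18*sin(330) + 18*cos(330) = 6.5885

(-6, 24.5885, 6.5885)


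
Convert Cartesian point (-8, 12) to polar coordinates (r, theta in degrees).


r = sqrt((-8)^2 + 12^2) = 14.4222
theta = atan2(12, -8) = 123.6901 degrees

r = 14.4222, theta = 123.6901 degrees


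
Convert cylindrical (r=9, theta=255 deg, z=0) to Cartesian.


x = 9 * cos(255) = -2.3294
y = 9 * sin(255) = -8.6933
z = 0

(-2.3294, -8.6933, 0)


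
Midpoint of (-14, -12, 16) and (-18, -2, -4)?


Midpoint = ((-14+-18)/2, (-12+-2)/2, (16+-4)/2) = (-16, -7, 6)

(-16, -7, 6)


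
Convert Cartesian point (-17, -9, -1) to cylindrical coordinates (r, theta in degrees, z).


r = sqrt((-17)^2 + (-9)^2) = 19.2354
theta = atan2(-9, -17) = 207.8973 deg
z = -1

r = 19.2354, theta = 207.8973 deg, z = -1


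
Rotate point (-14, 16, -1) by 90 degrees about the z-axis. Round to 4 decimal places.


x' = -14*cos(90) - 16*sin(90) = -16
y' = -14*sin(90) + 16*cos(90) = -14
z' = -1

(-16, -14, -1)


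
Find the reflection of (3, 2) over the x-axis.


Reflection across x-axis: (x, y) -> (x, -y)
(3, 2) -> (3, -2)

(3, -2)


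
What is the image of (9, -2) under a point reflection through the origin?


Reflection through origin: (x, y) -> (-x, -y)
(9, -2) -> (-9, 2)

(-9, 2)


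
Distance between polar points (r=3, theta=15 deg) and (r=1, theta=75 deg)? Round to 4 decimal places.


d = sqrt(r1^2 + r2^2 - 2*r1*r2*cos(t2-t1))
d = sqrt(3^2 + 1^2 - 2*3*1*cos(75-15)) = 2.6458

2.6458


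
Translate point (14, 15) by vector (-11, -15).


Translation: (x+dx, y+dy) = (14+-11, 15+-15) = (3, 0)

(3, 0)


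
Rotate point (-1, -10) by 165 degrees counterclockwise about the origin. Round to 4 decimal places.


x' = -1*cos(165) - -10*sin(165) = 3.5541
y' = -1*sin(165) + -10*cos(165) = 9.4004

(3.5541, 9.4004)


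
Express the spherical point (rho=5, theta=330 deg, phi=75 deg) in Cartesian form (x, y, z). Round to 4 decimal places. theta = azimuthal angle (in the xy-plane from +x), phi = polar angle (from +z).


x = 5 * sin(75) * cos(330) = 4.1826
y = 5 * sin(75) * sin(330) = -2.4148
z = 5 * cos(75) = 1.2941

(4.1826, -2.4148, 1.2941)


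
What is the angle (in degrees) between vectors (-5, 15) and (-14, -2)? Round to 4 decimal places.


dot = -5*-14 + 15*-2 = 40
|u| = 15.8114, |v| = 14.1421
cos(angle) = 0.1789
angle = 79.6952 degrees

79.6952 degrees


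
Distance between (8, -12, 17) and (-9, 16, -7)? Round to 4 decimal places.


d = sqrt((-9-8)^2 + (16--12)^2 + (-7-17)^2) = 40.6079

40.6079


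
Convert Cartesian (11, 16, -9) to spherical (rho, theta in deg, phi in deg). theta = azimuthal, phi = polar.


rho = sqrt(11^2 + 16^2 + (-9)^2) = 21.4009
theta = atan2(16, 11) = 55.4915 deg
phi = acos(-9/21.4009) = 114.8688 deg

rho = 21.4009, theta = 55.4915 deg, phi = 114.8688 deg


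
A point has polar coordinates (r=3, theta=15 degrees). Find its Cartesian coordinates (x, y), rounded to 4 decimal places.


x = 3 * cos(15) = 2.8978
y = 3 * sin(15) = 0.7765

(2.8978, 0.7765)


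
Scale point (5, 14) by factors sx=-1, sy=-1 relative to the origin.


Scaling: (x*sx, y*sy) = (5*-1, 14*-1) = (-5, -14)

(-5, -14)


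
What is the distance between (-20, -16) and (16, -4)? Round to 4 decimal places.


d = sqrt((16--20)^2 + (-4--16)^2) = 37.9473

37.9473


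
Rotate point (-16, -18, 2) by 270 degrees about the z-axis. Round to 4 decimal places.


x' = -16*cos(270) - -18*sin(270) = -18
y' = -16*sin(270) + -18*cos(270) = 16
z' = 2

(-18, 16, 2)


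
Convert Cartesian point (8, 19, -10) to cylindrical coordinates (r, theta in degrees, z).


r = sqrt(8^2 + 19^2) = 20.6155
theta = atan2(19, 8) = 67.1663 deg
z = -10

r = 20.6155, theta = 67.1663 deg, z = -10


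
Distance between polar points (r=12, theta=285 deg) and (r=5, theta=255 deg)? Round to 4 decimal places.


d = sqrt(r1^2 + r2^2 - 2*r1*r2*cos(t2-t1))
d = sqrt(12^2 + 5^2 - 2*12*5*cos(255-285)) = 8.067

8.067


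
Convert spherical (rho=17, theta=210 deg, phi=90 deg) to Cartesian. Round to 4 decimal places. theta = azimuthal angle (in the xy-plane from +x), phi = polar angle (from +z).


x = 17 * sin(90) * cos(210) = -14.7224
y = 17 * sin(90) * sin(210) = -8.5
z = 17 * cos(90) = 0

(-14.7224, -8.5, 0)


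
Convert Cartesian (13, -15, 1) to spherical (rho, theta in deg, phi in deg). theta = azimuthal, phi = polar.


rho = sqrt(13^2 + (-15)^2 + 1^2) = 19.8746
theta = atan2(-15, 13) = 310.9144 deg
phi = acos(1/19.8746) = 87.1159 deg

rho = 19.8746, theta = 310.9144 deg, phi = 87.1159 deg


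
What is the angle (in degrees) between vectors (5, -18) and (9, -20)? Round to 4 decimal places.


dot = 5*9 + -18*-20 = 405
|u| = 18.6815, |v| = 21.9317
cos(angle) = 0.9885
angle = 8.7036 degrees

8.7036 degrees


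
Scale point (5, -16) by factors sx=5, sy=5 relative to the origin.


Scaling: (x*sx, y*sy) = (5*5, -16*5) = (25, -80)

(25, -80)


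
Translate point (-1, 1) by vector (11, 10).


Translation: (x+dx, y+dy) = (-1+11, 1+10) = (10, 11)

(10, 11)


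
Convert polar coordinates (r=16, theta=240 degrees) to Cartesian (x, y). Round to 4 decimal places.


x = 16 * cos(240) = -8
y = 16 * sin(240) = -13.8564

(-8, -13.8564)


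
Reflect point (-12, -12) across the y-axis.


Reflection across y-axis: (x, y) -> (-x, y)
(-12, -12) -> (12, -12)

(12, -12)


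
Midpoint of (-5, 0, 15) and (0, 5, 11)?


Midpoint = ((-5+0)/2, (0+5)/2, (15+11)/2) = (-2.5, 2.5, 13)

(-2.5, 2.5, 13)


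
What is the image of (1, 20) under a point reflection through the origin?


Reflection through origin: (x, y) -> (-x, -y)
(1, 20) -> (-1, -20)

(-1, -20)


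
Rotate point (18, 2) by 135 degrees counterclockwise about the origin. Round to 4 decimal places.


x' = 18*cos(135) - 2*sin(135) = -14.1421
y' = 18*sin(135) + 2*cos(135) = 11.3137

(-14.1421, 11.3137)


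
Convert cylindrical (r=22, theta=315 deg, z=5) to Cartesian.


x = 22 * cos(315) = 15.5563
y = 22 * sin(315) = -15.5563
z = 5

(15.5563, -15.5563, 5)


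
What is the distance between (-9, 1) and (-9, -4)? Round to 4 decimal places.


d = sqrt((-9--9)^2 + (-4-1)^2) = 5

5


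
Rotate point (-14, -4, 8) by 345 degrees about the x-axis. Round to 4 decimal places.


x' = -14
y' = -4*cos(345) - 8*sin(345) = -1.7932
z' = -4*sin(345) + 8*cos(345) = 8.7627

(-14, -1.7932, 8.7627)


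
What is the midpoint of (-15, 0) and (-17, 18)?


Midpoint = ((-15+-17)/2, (0+18)/2) = (-16, 9)

(-16, 9)


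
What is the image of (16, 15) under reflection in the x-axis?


Reflection across x-axis: (x, y) -> (x, -y)
(16, 15) -> (16, -15)

(16, -15)


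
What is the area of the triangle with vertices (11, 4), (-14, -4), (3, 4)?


Area = |x1(y2-y3) + x2(y3-y1) + x3(y1-y2)| / 2
= |11*(-4-4) + -14*(4-4) + 3*(4--4)| / 2
= 32

32


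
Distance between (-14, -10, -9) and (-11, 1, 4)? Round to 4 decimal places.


d = sqrt((-11--14)^2 + (1--10)^2 + (4--9)^2) = 17.2916

17.2916


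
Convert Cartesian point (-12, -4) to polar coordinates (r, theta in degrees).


r = sqrt((-12)^2 + (-4)^2) = 12.6491
theta = atan2(-4, -12) = 198.4349 degrees

r = 12.6491, theta = 198.4349 degrees


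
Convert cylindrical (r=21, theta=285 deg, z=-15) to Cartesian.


x = 21 * cos(285) = 5.4352
y = 21 * sin(285) = -20.2844
z = -15

(5.4352, -20.2844, -15)


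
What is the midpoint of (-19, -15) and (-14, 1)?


Midpoint = ((-19+-14)/2, (-15+1)/2) = (-16.5, -7)

(-16.5, -7)


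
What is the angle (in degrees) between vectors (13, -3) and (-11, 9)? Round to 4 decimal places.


dot = 13*-11 + -3*9 = -170
|u| = 13.3417, |v| = 14.2127
cos(angle) = -0.8965
angle = 153.7052 degrees

153.7052 degrees


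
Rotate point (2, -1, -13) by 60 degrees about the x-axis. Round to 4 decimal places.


x' = 2
y' = -1*cos(60) - -13*sin(60) = 10.7583
z' = -1*sin(60) + -13*cos(60) = -7.366

(2, 10.7583, -7.366)


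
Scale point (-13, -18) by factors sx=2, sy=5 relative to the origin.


Scaling: (x*sx, y*sy) = (-13*2, -18*5) = (-26, -90)

(-26, -90)


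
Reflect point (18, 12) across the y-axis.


Reflection across y-axis: (x, y) -> (-x, y)
(18, 12) -> (-18, 12)

(-18, 12)


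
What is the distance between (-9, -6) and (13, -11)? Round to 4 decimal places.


d = sqrt((13--9)^2 + (-11--6)^2) = 22.561

22.561


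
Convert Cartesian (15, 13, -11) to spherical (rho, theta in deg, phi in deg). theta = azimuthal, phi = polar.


rho = sqrt(15^2 + 13^2 + (-11)^2) = 22.6936
theta = atan2(13, 15) = 40.9144 deg
phi = acos(-11/22.6936) = 118.994 deg

rho = 22.6936, theta = 40.9144 deg, phi = 118.994 deg


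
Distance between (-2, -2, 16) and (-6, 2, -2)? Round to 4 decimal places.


d = sqrt((-6--2)^2 + (2--2)^2 + (-2-16)^2) = 18.868

18.868


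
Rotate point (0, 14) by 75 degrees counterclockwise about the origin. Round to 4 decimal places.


x' = 0*cos(75) - 14*sin(75) = -13.523
y' = 0*sin(75) + 14*cos(75) = 3.6235

(-13.523, 3.6235)


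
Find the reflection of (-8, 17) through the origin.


Reflection through origin: (x, y) -> (-x, -y)
(-8, 17) -> (8, -17)

(8, -17)


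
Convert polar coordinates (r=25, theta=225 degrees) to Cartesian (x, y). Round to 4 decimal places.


x = 25 * cos(225) = -17.6777
y = 25 * sin(225) = -17.6777

(-17.6777, -17.6777)


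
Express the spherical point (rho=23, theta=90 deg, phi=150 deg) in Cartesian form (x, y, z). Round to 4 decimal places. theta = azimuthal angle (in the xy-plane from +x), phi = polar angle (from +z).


x = 23 * sin(150) * cos(90) = 0
y = 23 * sin(150) * sin(90) = 11.5
z = 23 * cos(150) = -19.9186

(0, 11.5, -19.9186)


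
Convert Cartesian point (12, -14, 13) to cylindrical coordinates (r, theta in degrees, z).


r = sqrt(12^2 + (-14)^2) = 18.4391
theta = atan2(-14, 12) = 310.6013 deg
z = 13

r = 18.4391, theta = 310.6013 deg, z = 13


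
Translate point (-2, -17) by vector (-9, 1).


Translation: (x+dx, y+dy) = (-2+-9, -17+1) = (-11, -16)

(-11, -16)


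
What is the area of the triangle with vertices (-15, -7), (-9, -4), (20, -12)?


Area = |x1(y2-y3) + x2(y3-y1) + x3(y1-y2)| / 2
= |-15*(-4--12) + -9*(-12--7) + 20*(-7--4)| / 2
= 67.5

67.5


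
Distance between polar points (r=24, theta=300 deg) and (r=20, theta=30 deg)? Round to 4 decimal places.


d = sqrt(r1^2 + r2^2 - 2*r1*r2*cos(t2-t1))
d = sqrt(24^2 + 20^2 - 2*24*20*cos(30-300)) = 31.241

31.241


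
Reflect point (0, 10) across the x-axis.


Reflection across x-axis: (x, y) -> (x, -y)
(0, 10) -> (0, -10)

(0, -10)


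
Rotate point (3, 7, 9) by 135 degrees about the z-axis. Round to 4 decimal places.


x' = 3*cos(135) - 7*sin(135) = -7.0711
y' = 3*sin(135) + 7*cos(135) = -2.8284
z' = 9

(-7.0711, -2.8284, 9)


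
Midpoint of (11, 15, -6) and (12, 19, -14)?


Midpoint = ((11+12)/2, (15+19)/2, (-6+-14)/2) = (11.5, 17, -10)

(11.5, 17, -10)


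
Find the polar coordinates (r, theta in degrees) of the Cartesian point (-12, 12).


r = sqrt((-12)^2 + 12^2) = 16.9706
theta = atan2(12, -12) = 135 degrees

r = 16.9706, theta = 135 degrees


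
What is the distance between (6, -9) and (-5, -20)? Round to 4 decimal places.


d = sqrt((-5-6)^2 + (-20--9)^2) = 15.5563

15.5563


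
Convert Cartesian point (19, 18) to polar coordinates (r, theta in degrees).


r = sqrt(19^2 + 18^2) = 26.1725
theta = atan2(18, 19) = 43.4518 degrees

r = 26.1725, theta = 43.4518 degrees


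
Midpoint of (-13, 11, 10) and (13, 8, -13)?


Midpoint = ((-13+13)/2, (11+8)/2, (10+-13)/2) = (0, 9.5, -1.5)

(0, 9.5, -1.5)


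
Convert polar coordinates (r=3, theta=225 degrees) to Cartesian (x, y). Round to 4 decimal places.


x = 3 * cos(225) = -2.1213
y = 3 * sin(225) = -2.1213

(-2.1213, -2.1213)


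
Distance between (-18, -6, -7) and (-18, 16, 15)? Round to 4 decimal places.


d = sqrt((-18--18)^2 + (16--6)^2 + (15--7)^2) = 31.1127

31.1127


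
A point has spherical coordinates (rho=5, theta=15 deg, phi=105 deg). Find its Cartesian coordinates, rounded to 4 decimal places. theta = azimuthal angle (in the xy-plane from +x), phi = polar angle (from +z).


x = 5 * sin(105) * cos(15) = 4.6651
y = 5 * sin(105) * sin(15) = 1.25
z = 5 * cos(105) = -1.2941

(4.6651, 1.25, -1.2941)


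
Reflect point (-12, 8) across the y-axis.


Reflection across y-axis: (x, y) -> (-x, y)
(-12, 8) -> (12, 8)

(12, 8)


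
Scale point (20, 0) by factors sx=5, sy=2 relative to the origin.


Scaling: (x*sx, y*sy) = (20*5, 0*2) = (100, 0)

(100, 0)


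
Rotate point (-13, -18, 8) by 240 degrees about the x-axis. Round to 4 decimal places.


x' = -13
y' = -18*cos(240) - 8*sin(240) = 15.9282
z' = -18*sin(240) + 8*cos(240) = 11.5885

(-13, 15.9282, 11.5885)


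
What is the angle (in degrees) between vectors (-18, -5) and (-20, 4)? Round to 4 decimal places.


dot = -18*-20 + -5*4 = 340
|u| = 18.6815, |v| = 20.3961
cos(angle) = 0.8923
angle = 26.834 degrees

26.834 degrees


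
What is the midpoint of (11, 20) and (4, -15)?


Midpoint = ((11+4)/2, (20+-15)/2) = (7.5, 2.5)

(7.5, 2.5)


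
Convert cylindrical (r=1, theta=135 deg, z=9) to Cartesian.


x = 1 * cos(135) = -0.7071
y = 1 * sin(135) = 0.7071
z = 9

(-0.7071, 0.7071, 9)


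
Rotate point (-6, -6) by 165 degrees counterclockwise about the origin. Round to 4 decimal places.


x' = -6*cos(165) - -6*sin(165) = 7.3485
y' = -6*sin(165) + -6*cos(165) = 4.2426

(7.3485, 4.2426)


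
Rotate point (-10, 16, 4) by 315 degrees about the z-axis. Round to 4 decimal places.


x' = -10*cos(315) - 16*sin(315) = 4.2426
y' = -10*sin(315) + 16*cos(315) = 18.3848
z' = 4

(4.2426, 18.3848, 4)


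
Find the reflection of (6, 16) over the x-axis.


Reflection across x-axis: (x, y) -> (x, -y)
(6, 16) -> (6, -16)

(6, -16)


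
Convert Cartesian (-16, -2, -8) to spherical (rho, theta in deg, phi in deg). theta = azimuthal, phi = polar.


rho = sqrt((-16)^2 + (-2)^2 + (-8)^2) = 18
theta = atan2(-2, -16) = 187.125 deg
phi = acos(-8/18) = 116.3878 deg

rho = 18, theta = 187.125 deg, phi = 116.3878 deg


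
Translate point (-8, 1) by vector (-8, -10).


Translation: (x+dx, y+dy) = (-8+-8, 1+-10) = (-16, -9)

(-16, -9)


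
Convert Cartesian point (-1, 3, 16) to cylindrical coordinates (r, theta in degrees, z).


r = sqrt((-1)^2 + 3^2) = 3.1623
theta = atan2(3, -1) = 108.4349 deg
z = 16

r = 3.1623, theta = 108.4349 deg, z = 16


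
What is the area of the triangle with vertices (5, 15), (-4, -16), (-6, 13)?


Area = |x1(y2-y3) + x2(y3-y1) + x3(y1-y2)| / 2
= |5*(-16-13) + -4*(13-15) + -6*(15--16)| / 2
= 161.5

161.5


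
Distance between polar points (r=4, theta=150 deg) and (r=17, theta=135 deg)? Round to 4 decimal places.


d = sqrt(r1^2 + r2^2 - 2*r1*r2*cos(t2-t1))
d = sqrt(4^2 + 17^2 - 2*4*17*cos(135-150)) = 13.177

13.177


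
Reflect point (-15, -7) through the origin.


Reflection through origin: (x, y) -> (-x, -y)
(-15, -7) -> (15, 7)

(15, 7)


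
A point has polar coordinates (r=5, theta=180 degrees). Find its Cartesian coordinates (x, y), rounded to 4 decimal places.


x = 5 * cos(180) = -5
y = 5 * sin(180) = 0

(-5, 0)


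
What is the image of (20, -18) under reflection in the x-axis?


Reflection across x-axis: (x, y) -> (x, -y)
(20, -18) -> (20, 18)

(20, 18)


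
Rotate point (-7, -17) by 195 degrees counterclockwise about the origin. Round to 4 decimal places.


x' = -7*cos(195) - -17*sin(195) = 2.3616
y' = -7*sin(195) + -17*cos(195) = 18.2325

(2.3616, 18.2325)


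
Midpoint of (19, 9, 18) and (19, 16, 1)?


Midpoint = ((19+19)/2, (9+16)/2, (18+1)/2) = (19, 12.5, 9.5)

(19, 12.5, 9.5)


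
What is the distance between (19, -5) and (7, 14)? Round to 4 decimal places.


d = sqrt((7-19)^2 + (14--5)^2) = 22.4722

22.4722


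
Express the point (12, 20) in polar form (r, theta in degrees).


r = sqrt(12^2 + 20^2) = 23.3238
theta = atan2(20, 12) = 59.0362 degrees

r = 23.3238, theta = 59.0362 degrees


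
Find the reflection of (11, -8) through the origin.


Reflection through origin: (x, y) -> (-x, -y)
(11, -8) -> (-11, 8)

(-11, 8)


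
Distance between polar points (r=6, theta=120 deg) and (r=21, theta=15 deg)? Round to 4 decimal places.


d = sqrt(r1^2 + r2^2 - 2*r1*r2*cos(t2-t1))
d = sqrt(6^2 + 21^2 - 2*6*21*cos(15-120)) = 23.2857

23.2857


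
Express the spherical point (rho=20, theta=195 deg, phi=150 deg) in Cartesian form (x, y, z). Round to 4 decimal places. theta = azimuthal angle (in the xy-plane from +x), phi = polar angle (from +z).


x = 20 * sin(150) * cos(195) = -9.6593
y = 20 * sin(150) * sin(195) = -2.5882
z = 20 * cos(150) = -17.3205

(-9.6593, -2.5882, -17.3205)


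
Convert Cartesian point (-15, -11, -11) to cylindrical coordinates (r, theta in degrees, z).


r = sqrt((-15)^2 + (-11)^2) = 18.6011
theta = atan2(-11, -15) = 216.2538 deg
z = -11

r = 18.6011, theta = 216.2538 deg, z = -11


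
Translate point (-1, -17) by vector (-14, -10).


Translation: (x+dx, y+dy) = (-1+-14, -17+-10) = (-15, -27)

(-15, -27)


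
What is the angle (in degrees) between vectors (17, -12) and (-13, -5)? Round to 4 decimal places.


dot = 17*-13 + -12*-5 = -161
|u| = 20.8087, |v| = 13.9284
cos(angle) = -0.5555
angle = 123.7449 degrees

123.7449 degrees


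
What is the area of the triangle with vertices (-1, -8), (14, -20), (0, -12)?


Area = |x1(y2-y3) + x2(y3-y1) + x3(y1-y2)| / 2
= |-1*(-20--12) + 14*(-12--8) + 0*(-8--20)| / 2
= 24

24


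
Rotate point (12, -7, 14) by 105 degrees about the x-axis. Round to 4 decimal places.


x' = 12
y' = -7*cos(105) - 14*sin(105) = -11.7112
z' = -7*sin(105) + 14*cos(105) = -10.3849

(12, -11.7112, -10.3849)


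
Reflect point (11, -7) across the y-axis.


Reflection across y-axis: (x, y) -> (-x, y)
(11, -7) -> (-11, -7)

(-11, -7)


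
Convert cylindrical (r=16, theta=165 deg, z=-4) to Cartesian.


x = 16 * cos(165) = -15.4548
y = 16 * sin(165) = 4.1411
z = -4

(-15.4548, 4.1411, -4)


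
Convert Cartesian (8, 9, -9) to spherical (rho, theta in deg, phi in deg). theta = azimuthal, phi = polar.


rho = sqrt(8^2 + 9^2 + (-9)^2) = 15.0333
theta = atan2(9, 8) = 48.3665 deg
phi = acos(-9/15.0333) = 126.7748 deg

rho = 15.0333, theta = 48.3665 deg, phi = 126.7748 deg


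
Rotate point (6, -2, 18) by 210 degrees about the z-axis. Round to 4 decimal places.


x' = 6*cos(210) - -2*sin(210) = -6.1962
y' = 6*sin(210) + -2*cos(210) = -1.2679
z' = 18

(-6.1962, -1.2679, 18)


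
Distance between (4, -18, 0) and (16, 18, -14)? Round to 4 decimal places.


d = sqrt((16-4)^2 + (18--18)^2 + (-14-0)^2) = 40.4475

40.4475


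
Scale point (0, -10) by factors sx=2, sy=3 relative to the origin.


Scaling: (x*sx, y*sy) = (0*2, -10*3) = (0, -30)

(0, -30)


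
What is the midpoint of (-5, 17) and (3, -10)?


Midpoint = ((-5+3)/2, (17+-10)/2) = (-1, 3.5)

(-1, 3.5)


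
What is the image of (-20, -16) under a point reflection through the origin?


Reflection through origin: (x, y) -> (-x, -y)
(-20, -16) -> (20, 16)

(20, 16)


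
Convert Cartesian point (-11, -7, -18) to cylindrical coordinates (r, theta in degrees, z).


r = sqrt((-11)^2 + (-7)^2) = 13.0384
theta = atan2(-7, -11) = 212.4712 deg
z = -18

r = 13.0384, theta = 212.4712 deg, z = -18


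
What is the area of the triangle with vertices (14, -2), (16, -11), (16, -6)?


Area = |x1(y2-y3) + x2(y3-y1) + x3(y1-y2)| / 2
= |14*(-11--6) + 16*(-6--2) + 16*(-2--11)| / 2
= 5

5


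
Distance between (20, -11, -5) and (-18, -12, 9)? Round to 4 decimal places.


d = sqrt((-18-20)^2 + (-12--11)^2 + (9--5)^2) = 40.5093

40.5093


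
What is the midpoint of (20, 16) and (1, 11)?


Midpoint = ((20+1)/2, (16+11)/2) = (10.5, 13.5)

(10.5, 13.5)


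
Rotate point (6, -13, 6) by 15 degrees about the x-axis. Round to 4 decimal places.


x' = 6
y' = -13*cos(15) - 6*sin(15) = -14.11
z' = -13*sin(15) + 6*cos(15) = 2.4309

(6, -14.11, 2.4309)


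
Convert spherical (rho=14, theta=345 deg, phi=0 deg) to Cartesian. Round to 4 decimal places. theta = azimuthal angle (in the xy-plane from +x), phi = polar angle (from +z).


x = 14 * sin(0) * cos(345) = 0
y = 14 * sin(0) * sin(345) = 0
z = 14 * cos(0) = 14

(0, 0, 14)


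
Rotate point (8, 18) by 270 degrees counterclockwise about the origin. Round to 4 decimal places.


x' = 8*cos(270) - 18*sin(270) = 18
y' = 8*sin(270) + 18*cos(270) = -8

(18, -8)


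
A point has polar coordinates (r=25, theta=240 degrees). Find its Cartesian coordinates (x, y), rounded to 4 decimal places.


x = 25 * cos(240) = -12.5
y = 25 * sin(240) = -21.6506

(-12.5, -21.6506)


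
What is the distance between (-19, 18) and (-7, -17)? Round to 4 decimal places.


d = sqrt((-7--19)^2 + (-17-18)^2) = 37

37


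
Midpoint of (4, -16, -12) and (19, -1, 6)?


Midpoint = ((4+19)/2, (-16+-1)/2, (-12+6)/2) = (11.5, -8.5, -3)

(11.5, -8.5, -3)


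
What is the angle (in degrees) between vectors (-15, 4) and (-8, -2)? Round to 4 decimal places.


dot = -15*-8 + 4*-2 = 112
|u| = 15.5242, |v| = 8.2462
cos(angle) = 0.8749
angle = 28.9677 degrees

28.9677 degrees


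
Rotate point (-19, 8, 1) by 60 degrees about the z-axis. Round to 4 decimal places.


x' = -19*cos(60) - 8*sin(60) = -16.4282
y' = -19*sin(60) + 8*cos(60) = -12.4545
z' = 1

(-16.4282, -12.4545, 1)


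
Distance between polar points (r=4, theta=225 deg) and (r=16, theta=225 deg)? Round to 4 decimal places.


d = sqrt(r1^2 + r2^2 - 2*r1*r2*cos(t2-t1))
d = sqrt(4^2 + 16^2 - 2*4*16*cos(225-225)) = 12

12


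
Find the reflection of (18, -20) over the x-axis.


Reflection across x-axis: (x, y) -> (x, -y)
(18, -20) -> (18, 20)

(18, 20)


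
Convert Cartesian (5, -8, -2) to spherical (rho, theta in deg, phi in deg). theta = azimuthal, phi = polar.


rho = sqrt(5^2 + (-8)^2 + (-2)^2) = 9.6437
theta = atan2(-8, 5) = 302.0054 deg
phi = acos(-2/9.6437) = 101.9695 deg

rho = 9.6437, theta = 302.0054 deg, phi = 101.9695 deg


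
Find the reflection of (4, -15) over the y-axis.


Reflection across y-axis: (x, y) -> (-x, y)
(4, -15) -> (-4, -15)

(-4, -15)


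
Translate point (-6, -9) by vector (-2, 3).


Translation: (x+dx, y+dy) = (-6+-2, -9+3) = (-8, -6)

(-8, -6)


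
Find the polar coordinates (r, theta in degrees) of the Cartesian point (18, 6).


r = sqrt(18^2 + 6^2) = 18.9737
theta = atan2(6, 18) = 18.4349 degrees

r = 18.9737, theta = 18.4349 degrees


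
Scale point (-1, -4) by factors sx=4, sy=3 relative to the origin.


Scaling: (x*sx, y*sy) = (-1*4, -4*3) = (-4, -12)

(-4, -12)


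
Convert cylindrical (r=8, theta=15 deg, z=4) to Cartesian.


x = 8 * cos(15) = 7.7274
y = 8 * sin(15) = 2.0706
z = 4

(7.7274, 2.0706, 4)


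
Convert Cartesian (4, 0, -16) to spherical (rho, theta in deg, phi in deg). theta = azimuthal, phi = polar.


rho = sqrt(4^2 + 0^2 + (-16)^2) = 16.4924
theta = atan2(0, 4) = 0 deg
phi = acos(-16/16.4924) = 165.9638 deg

rho = 16.4924, theta = 0 deg, phi = 165.9638 deg


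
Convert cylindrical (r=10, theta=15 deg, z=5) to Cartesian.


x = 10 * cos(15) = 9.6593
y = 10 * sin(15) = 2.5882
z = 5

(9.6593, 2.5882, 5)


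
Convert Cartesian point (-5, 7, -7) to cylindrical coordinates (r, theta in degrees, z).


r = sqrt((-5)^2 + 7^2) = 8.6023
theta = atan2(7, -5) = 125.5377 deg
z = -7

r = 8.6023, theta = 125.5377 deg, z = -7


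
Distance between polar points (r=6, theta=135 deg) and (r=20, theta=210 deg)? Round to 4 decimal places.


d = sqrt(r1^2 + r2^2 - 2*r1*r2*cos(t2-t1))
d = sqrt(6^2 + 20^2 - 2*6*20*cos(210-135)) = 19.3361

19.3361


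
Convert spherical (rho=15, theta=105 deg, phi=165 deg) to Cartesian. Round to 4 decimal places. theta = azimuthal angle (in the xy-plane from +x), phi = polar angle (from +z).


x = 15 * sin(165) * cos(105) = -1.0048
y = 15 * sin(165) * sin(105) = 3.75
z = 15 * cos(165) = -14.4889

(-1.0048, 3.75, -14.4889)


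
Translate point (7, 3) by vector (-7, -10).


Translation: (x+dx, y+dy) = (7+-7, 3+-10) = (0, -7)

(0, -7)


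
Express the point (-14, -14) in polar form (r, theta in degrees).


r = sqrt((-14)^2 + (-14)^2) = 19.799
theta = atan2(-14, -14) = 225 degrees

r = 19.799, theta = 225 degrees


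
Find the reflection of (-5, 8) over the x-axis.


Reflection across x-axis: (x, y) -> (x, -y)
(-5, 8) -> (-5, -8)

(-5, -8)


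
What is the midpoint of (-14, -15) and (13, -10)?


Midpoint = ((-14+13)/2, (-15+-10)/2) = (-0.5, -12.5)

(-0.5, -12.5)


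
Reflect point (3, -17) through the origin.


Reflection through origin: (x, y) -> (-x, -y)
(3, -17) -> (-3, 17)

(-3, 17)


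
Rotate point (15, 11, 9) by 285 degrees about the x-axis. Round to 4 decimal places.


x' = 15
y' = 11*cos(285) - 9*sin(285) = 11.5403
z' = 11*sin(285) + 9*cos(285) = -8.2958

(15, 11.5403, -8.2958)


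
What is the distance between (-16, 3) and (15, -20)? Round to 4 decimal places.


d = sqrt((15--16)^2 + (-20-3)^2) = 38.6005

38.6005


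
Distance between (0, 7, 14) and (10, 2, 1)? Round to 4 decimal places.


d = sqrt((10-0)^2 + (2-7)^2 + (1-14)^2) = 17.1464

17.1464


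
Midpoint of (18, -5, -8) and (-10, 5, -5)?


Midpoint = ((18+-10)/2, (-5+5)/2, (-8+-5)/2) = (4, 0, -6.5)

(4, 0, -6.5)


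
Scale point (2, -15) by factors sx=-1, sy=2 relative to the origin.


Scaling: (x*sx, y*sy) = (2*-1, -15*2) = (-2, -30)

(-2, -30)


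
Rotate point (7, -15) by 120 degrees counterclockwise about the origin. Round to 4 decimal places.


x' = 7*cos(120) - -15*sin(120) = 9.4904
y' = 7*sin(120) + -15*cos(120) = 13.5622

(9.4904, 13.5622)


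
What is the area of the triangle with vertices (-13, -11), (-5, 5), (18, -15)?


Area = |x1(y2-y3) + x2(y3-y1) + x3(y1-y2)| / 2
= |-13*(5--15) + -5*(-15--11) + 18*(-11-5)| / 2
= 264

264


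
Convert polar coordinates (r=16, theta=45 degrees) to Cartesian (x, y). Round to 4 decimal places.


x = 16 * cos(45) = 11.3137
y = 16 * sin(45) = 11.3137

(11.3137, 11.3137)


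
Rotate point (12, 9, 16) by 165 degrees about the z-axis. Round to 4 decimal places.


x' = 12*cos(165) - 9*sin(165) = -13.9205
y' = 12*sin(165) + 9*cos(165) = -5.5875
z' = 16

(-13.9205, -5.5875, 16)


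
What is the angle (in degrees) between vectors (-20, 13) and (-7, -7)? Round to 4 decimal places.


dot = -20*-7 + 13*-7 = 49
|u| = 23.8537, |v| = 9.8995
cos(angle) = 0.2075
angle = 78.0239 degrees

78.0239 degrees


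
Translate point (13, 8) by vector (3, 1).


Translation: (x+dx, y+dy) = (13+3, 8+1) = (16, 9)

(16, 9)


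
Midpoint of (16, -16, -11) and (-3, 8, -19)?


Midpoint = ((16+-3)/2, (-16+8)/2, (-11+-19)/2) = (6.5, -4, -15)

(6.5, -4, -15)


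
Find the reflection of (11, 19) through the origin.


Reflection through origin: (x, y) -> (-x, -y)
(11, 19) -> (-11, -19)

(-11, -19)


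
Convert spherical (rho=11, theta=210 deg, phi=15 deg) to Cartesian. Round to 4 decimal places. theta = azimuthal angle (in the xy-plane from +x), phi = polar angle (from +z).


x = 11 * sin(15) * cos(210) = -2.4656
y = 11 * sin(15) * sin(210) = -1.4235
z = 11 * cos(15) = 10.6252

(-2.4656, -1.4235, 10.6252)


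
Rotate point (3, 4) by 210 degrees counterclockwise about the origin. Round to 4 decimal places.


x' = 3*cos(210) - 4*sin(210) = -0.5981
y' = 3*sin(210) + 4*cos(210) = -4.9641

(-0.5981, -4.9641)


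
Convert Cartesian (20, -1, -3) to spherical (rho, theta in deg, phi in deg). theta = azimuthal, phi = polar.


rho = sqrt(20^2 + (-1)^2 + (-3)^2) = 20.2485
theta = atan2(-1, 20) = 357.1376 deg
phi = acos(-3/20.2485) = 98.5203 deg

rho = 20.2485, theta = 357.1376 deg, phi = 98.5203 deg


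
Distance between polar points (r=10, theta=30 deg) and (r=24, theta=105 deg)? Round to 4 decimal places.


d = sqrt(r1^2 + r2^2 - 2*r1*r2*cos(t2-t1))
d = sqrt(10^2 + 24^2 - 2*10*24*cos(105-30)) = 23.4897

23.4897


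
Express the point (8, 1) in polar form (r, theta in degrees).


r = sqrt(8^2 + 1^2) = 8.0623
theta = atan2(1, 8) = 7.125 degrees

r = 8.0623, theta = 7.125 degrees


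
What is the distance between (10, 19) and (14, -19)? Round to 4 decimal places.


d = sqrt((14-10)^2 + (-19-19)^2) = 38.2099

38.2099


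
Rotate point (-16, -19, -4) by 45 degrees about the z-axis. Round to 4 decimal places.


x' = -16*cos(45) - -19*sin(45) = 2.1213
y' = -16*sin(45) + -19*cos(45) = -24.7487
z' = -4

(2.1213, -24.7487, -4)


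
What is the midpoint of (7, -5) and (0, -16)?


Midpoint = ((7+0)/2, (-5+-16)/2) = (3.5, -10.5)

(3.5, -10.5)


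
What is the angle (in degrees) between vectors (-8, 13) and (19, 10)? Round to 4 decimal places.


dot = -8*19 + 13*10 = -22
|u| = 15.2643, |v| = 21.4709
cos(angle) = -0.0671
angle = 93.849 degrees

93.849 degrees


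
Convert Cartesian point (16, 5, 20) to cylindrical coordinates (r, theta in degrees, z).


r = sqrt(16^2 + 5^2) = 16.7631
theta = atan2(5, 16) = 17.354 deg
z = 20

r = 16.7631, theta = 17.354 deg, z = 20


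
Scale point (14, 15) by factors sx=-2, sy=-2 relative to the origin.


Scaling: (x*sx, y*sy) = (14*-2, 15*-2) = (-28, -30)

(-28, -30)


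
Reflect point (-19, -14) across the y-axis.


Reflection across y-axis: (x, y) -> (-x, y)
(-19, -14) -> (19, -14)

(19, -14)


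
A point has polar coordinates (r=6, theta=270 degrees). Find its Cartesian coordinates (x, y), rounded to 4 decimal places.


x = 6 * cos(270) = 0
y = 6 * sin(270) = -6

(0, -6)


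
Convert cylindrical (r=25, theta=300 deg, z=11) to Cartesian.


x = 25 * cos(300) = 12.5
y = 25 * sin(300) = -21.6506
z = 11

(12.5, -21.6506, 11)


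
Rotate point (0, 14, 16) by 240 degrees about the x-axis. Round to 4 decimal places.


x' = 0
y' = 14*cos(240) - 16*sin(240) = 6.8564
z' = 14*sin(240) + 16*cos(240) = -20.1244

(0, 6.8564, -20.1244)


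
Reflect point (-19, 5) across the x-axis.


Reflection across x-axis: (x, y) -> (x, -y)
(-19, 5) -> (-19, -5)

(-19, -5)


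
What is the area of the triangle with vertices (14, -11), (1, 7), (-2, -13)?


Area = |x1(y2-y3) + x2(y3-y1) + x3(y1-y2)| / 2
= |14*(7--13) + 1*(-13--11) + -2*(-11-7)| / 2
= 157

157


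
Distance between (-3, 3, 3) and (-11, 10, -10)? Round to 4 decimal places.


d = sqrt((-11--3)^2 + (10-3)^2 + (-10-3)^2) = 16.7929

16.7929


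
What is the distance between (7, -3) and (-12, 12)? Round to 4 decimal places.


d = sqrt((-12-7)^2 + (12--3)^2) = 24.2074

24.2074


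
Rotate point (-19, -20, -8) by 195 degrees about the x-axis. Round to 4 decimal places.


x' = -19
y' = -20*cos(195) - -8*sin(195) = 17.248
z' = -20*sin(195) + -8*cos(195) = 12.9038

(-19, 17.248, 12.9038)


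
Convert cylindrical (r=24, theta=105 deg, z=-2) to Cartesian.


x = 24 * cos(105) = -6.2117
y = 24 * sin(105) = 23.1822
z = -2

(-6.2117, 23.1822, -2)


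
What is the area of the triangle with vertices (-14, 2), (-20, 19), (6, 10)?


Area = |x1(y2-y3) + x2(y3-y1) + x3(y1-y2)| / 2
= |-14*(19-10) + -20*(10-2) + 6*(2-19)| / 2
= 194

194


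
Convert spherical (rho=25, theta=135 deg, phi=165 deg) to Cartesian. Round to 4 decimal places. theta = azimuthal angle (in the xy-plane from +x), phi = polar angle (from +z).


x = 25 * sin(165) * cos(135) = -4.5753
y = 25 * sin(165) * sin(135) = 4.5753
z = 25 * cos(165) = -24.1481

(-4.5753, 4.5753, -24.1481)


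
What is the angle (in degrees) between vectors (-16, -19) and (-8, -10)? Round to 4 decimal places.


dot = -16*-8 + -19*-10 = 318
|u| = 24.8395, |v| = 12.8062
cos(angle) = 0.9997
angle = 1.4411 degrees

1.4411 degrees


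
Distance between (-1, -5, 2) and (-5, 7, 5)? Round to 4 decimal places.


d = sqrt((-5--1)^2 + (7--5)^2 + (5-2)^2) = 13

13


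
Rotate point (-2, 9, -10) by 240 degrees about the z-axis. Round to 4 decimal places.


x' = -2*cos(240) - 9*sin(240) = 8.7942
y' = -2*sin(240) + 9*cos(240) = -2.7679
z' = -10

(8.7942, -2.7679, -10)


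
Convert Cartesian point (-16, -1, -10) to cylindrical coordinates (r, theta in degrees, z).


r = sqrt((-16)^2 + (-1)^2) = 16.0312
theta = atan2(-1, -16) = 183.5763 deg
z = -10

r = 16.0312, theta = 183.5763 deg, z = -10


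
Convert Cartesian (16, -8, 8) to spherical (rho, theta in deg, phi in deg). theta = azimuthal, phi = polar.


rho = sqrt(16^2 + (-8)^2 + 8^2) = 19.5959
theta = atan2(-8, 16) = 333.4349 deg
phi = acos(8/19.5959) = 65.9052 deg

rho = 19.5959, theta = 333.4349 deg, phi = 65.9052 deg


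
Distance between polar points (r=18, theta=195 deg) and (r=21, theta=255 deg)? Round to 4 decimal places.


d = sqrt(r1^2 + r2^2 - 2*r1*r2*cos(t2-t1))
d = sqrt(18^2 + 21^2 - 2*18*21*cos(255-195)) = 19.6723

19.6723


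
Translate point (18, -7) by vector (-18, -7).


Translation: (x+dx, y+dy) = (18+-18, -7+-7) = (0, -14)

(0, -14)


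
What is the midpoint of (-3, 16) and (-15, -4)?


Midpoint = ((-3+-15)/2, (16+-4)/2) = (-9, 6)

(-9, 6)


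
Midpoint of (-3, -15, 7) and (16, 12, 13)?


Midpoint = ((-3+16)/2, (-15+12)/2, (7+13)/2) = (6.5, -1.5, 10)

(6.5, -1.5, 10)


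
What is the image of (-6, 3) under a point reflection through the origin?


Reflection through origin: (x, y) -> (-x, -y)
(-6, 3) -> (6, -3)

(6, -3)


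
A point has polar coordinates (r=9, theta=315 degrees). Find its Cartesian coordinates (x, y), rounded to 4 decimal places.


x = 9 * cos(315) = 6.364
y = 9 * sin(315) = -6.364

(6.364, -6.364)


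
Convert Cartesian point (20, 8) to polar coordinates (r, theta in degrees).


r = sqrt(20^2 + 8^2) = 21.5407
theta = atan2(8, 20) = 21.8014 degrees

r = 21.5407, theta = 21.8014 degrees


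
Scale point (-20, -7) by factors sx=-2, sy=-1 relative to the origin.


Scaling: (x*sx, y*sy) = (-20*-2, -7*-1) = (40, 7)

(40, 7)


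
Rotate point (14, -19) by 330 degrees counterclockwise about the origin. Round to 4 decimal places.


x' = 14*cos(330) - -19*sin(330) = 2.6244
y' = 14*sin(330) + -19*cos(330) = -23.4545

(2.6244, -23.4545)


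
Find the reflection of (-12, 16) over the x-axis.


Reflection across x-axis: (x, y) -> (x, -y)
(-12, 16) -> (-12, -16)

(-12, -16)


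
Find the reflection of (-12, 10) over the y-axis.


Reflection across y-axis: (x, y) -> (-x, y)
(-12, 10) -> (12, 10)

(12, 10)


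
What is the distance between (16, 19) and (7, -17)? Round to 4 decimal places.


d = sqrt((7-16)^2 + (-17-19)^2) = 37.108

37.108


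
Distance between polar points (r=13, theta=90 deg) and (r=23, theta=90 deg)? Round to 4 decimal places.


d = sqrt(r1^2 + r2^2 - 2*r1*r2*cos(t2-t1))
d = sqrt(13^2 + 23^2 - 2*13*23*cos(90-90)) = 10

10


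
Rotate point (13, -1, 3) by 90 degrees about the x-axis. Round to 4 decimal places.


x' = 13
y' = -1*cos(90) - 3*sin(90) = -3
z' = -1*sin(90) + 3*cos(90) = -1

(13, -3, -1)


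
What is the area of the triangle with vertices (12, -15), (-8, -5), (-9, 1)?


Area = |x1(y2-y3) + x2(y3-y1) + x3(y1-y2)| / 2
= |12*(-5-1) + -8*(1--15) + -9*(-15--5)| / 2
= 55

55


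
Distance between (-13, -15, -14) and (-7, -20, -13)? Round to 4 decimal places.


d = sqrt((-7--13)^2 + (-20--15)^2 + (-13--14)^2) = 7.874

7.874


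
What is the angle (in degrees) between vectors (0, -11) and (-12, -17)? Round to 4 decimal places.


dot = 0*-12 + -11*-17 = 187
|u| = 11, |v| = 20.8087
cos(angle) = 0.817
angle = 35.2176 degrees

35.2176 degrees


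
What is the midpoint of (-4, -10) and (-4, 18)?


Midpoint = ((-4+-4)/2, (-10+18)/2) = (-4, 4)

(-4, 4)


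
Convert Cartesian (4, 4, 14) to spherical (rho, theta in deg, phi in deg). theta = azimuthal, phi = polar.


rho = sqrt(4^2 + 4^2 + 14^2) = 15.0997
theta = atan2(4, 4) = 45 deg
phi = acos(14/15.0997) = 22.0017 deg

rho = 15.0997, theta = 45 deg, phi = 22.0017 deg
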